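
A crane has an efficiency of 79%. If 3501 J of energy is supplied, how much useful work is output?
W_out = η·W_in = 0.79·3501 = 2765.79 J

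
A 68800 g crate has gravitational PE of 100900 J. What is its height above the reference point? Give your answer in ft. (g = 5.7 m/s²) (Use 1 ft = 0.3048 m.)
Convert to SI: m = 68.8 kg, PE = 100900 J
h = PE/(mg) = 100900/(68.8·5.7) = 257.293 m = 844.1 ft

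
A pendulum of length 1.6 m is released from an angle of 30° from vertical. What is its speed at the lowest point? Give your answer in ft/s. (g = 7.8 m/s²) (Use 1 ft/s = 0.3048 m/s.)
h = L(1 − cosθ) = 1.6(1 − cos30°) = 0.214359 m
v = √(2gh) = √(2·7.8·0.214359) = 1.82866 m/s = 6.0 ft/s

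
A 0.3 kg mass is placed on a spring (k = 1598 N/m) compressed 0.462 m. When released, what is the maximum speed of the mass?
½kx² = ½mv² ⇒ v = x√(k/m) = (0.462)√(1598/0.3) = 33.72 m/s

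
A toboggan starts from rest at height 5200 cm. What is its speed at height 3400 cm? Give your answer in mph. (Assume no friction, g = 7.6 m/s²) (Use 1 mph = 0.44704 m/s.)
Convert to SI: h₁−h₂ = 18.0 m
mgh₁ = mgh₂ + ½mv² ⇒ v = √(2g(h₁−h₂)) = √(2·7.6·18.0) = 16.5409 m/s = 37.0 mph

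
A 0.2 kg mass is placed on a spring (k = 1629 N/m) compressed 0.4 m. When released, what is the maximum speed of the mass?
½kx² = ½mv² ⇒ v = x√(k/m) = (0.4)√(1629/0.2) = 36.1 m/s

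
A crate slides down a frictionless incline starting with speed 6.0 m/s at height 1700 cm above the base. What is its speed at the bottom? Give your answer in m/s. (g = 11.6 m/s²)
Convert to SI: v₀ = 6.0 m/s, h = 17.0 m
½mv₀² + mgh = ½mv² ⇒ v = √(v₀² + 2gh) = √(6.0² + 2·11.6·17.0) = 20.75 m/s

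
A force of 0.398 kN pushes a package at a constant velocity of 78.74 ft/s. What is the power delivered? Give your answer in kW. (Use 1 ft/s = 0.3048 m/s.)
Convert to SI: F = 398.0 N, v = 24.0 m/s
P = Fv = (398.0)(24.0) = 9551.98 W = 9.552 kW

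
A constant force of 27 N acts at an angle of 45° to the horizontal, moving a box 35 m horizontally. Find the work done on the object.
W = F·d·cosθ = (27)(35)cos(45°) = 668.2 J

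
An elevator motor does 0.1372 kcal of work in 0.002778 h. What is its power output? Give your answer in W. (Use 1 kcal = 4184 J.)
Convert to SI: W = 574.045 J, t = 10.0008 s
P = W/t = 574.045/10.0008 = 57.4 W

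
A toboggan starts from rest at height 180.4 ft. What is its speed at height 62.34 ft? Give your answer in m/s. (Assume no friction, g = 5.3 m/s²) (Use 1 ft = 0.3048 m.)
Convert to SI: h₁−h₂ = 35.9847 m
mgh₁ = mgh₂ + ½mv² ⇒ v = √(2g(h₁−h₂)) = √(2·5.3·35.9847) = 19.53 m/s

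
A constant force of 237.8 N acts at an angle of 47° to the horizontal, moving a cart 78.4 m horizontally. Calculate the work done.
W = F·d·cosθ = (237.8)(78.4)cos(47°) = 12710 J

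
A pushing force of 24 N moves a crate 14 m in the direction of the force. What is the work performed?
W = F·d = (24)(14) = 336.0 J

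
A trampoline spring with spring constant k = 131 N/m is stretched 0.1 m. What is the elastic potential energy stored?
PE = ½kx² = ½(131)(0.1)² = 0.655 J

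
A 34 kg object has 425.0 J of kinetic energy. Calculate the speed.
v = √(2·KE/m) = √(2·425.0/34) = 5.0 m/s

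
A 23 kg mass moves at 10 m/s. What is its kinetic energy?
KE = ½mv² = ½(23)(10)² = 1150.0 J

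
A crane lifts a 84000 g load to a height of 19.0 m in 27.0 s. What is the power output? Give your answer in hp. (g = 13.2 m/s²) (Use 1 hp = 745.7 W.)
Convert to SI: m = 84.0 kg, h = 19.0 m, t = 27.0 s
P = mgh/t = (84.0)(13.2)(19.0)/27.0 = 780.267 W = 1.046 hp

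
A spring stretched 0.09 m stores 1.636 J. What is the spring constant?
k = 2·PE/x² = 2·1.636/(0.09)² = 404.0 N/m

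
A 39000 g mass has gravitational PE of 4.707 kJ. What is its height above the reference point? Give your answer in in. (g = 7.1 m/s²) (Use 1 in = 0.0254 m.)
Convert to SI: m = 39.0 kg, PE = 4707.0 J
h = PE/(mg) = 4707.0/(39.0·7.1) = 16.9989 m = 669.2 in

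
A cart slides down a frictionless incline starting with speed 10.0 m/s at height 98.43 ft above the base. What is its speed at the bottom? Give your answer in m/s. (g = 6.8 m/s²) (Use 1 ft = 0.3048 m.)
Convert to SI: v₀ = 10.0 m/s, h = 30.0015 m
½mv₀² + mgh = ½mv² ⇒ v = √(v₀² + 2gh) = √(10.0² + 2·6.8·30.0015) = 22.54 m/s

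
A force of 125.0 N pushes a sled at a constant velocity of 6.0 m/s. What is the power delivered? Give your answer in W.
P = Fv = (125.0)(6.0) = 750.0 W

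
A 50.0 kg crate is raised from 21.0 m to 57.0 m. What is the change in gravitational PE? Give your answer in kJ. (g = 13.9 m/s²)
ΔPE = mgΔh = (50.0)(13.9)(36.0) = 25020.0 J = 25.02 kJ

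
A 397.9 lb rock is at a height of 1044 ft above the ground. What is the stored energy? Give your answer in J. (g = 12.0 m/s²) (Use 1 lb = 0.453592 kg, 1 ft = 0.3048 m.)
Convert to SI: m = 180.484 kg, h = 318.211 m
PE = mgh = (180.484)(12.0)(318.211) = 689200 J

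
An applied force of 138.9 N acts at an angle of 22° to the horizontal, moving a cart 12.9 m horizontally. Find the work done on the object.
W = F·d·cosθ = (138.9)(12.9)cos(22°) = 1661 J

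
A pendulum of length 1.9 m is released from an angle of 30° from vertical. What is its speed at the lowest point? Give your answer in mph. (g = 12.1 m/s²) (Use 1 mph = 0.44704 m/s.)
h = L(1 − cosθ) = 1.9(1 − cos30°) = 0.254552 m
v = √(2gh) = √(2·12.1·0.254552) = 2.48197 m/s = 5.552 mph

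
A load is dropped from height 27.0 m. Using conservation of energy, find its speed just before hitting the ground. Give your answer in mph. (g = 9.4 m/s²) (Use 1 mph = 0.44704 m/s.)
mgh = ½mv² ⇒ v = √(2gh) = √(2·9.4·27.0) = 22.53 m/s = 50.4 mph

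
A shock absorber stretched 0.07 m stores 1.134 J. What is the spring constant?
k = 2·PE/x² = 2·1.134/(0.07)² = 462.9 N/m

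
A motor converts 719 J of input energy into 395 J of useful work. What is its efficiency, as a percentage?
η = W_out/W_in = 395/719 = 54.94%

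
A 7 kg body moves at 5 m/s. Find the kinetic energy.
KE = ½mv² = ½(7)(5)² = 87.5 J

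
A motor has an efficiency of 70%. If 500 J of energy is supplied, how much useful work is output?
W_out = η·W_in = 0.7·500 = 350.0 J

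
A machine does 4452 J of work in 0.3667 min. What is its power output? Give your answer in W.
Convert to SI: W = 4452.0 J, t = 22.002 s
P = W/t = 4452.0/22.002 = 202.3 W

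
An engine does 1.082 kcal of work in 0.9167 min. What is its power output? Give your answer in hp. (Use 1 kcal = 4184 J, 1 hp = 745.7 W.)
Convert to SI: W = 4527.09 J, t = 55.002 s
P = W/t = 4527.09/55.002 = 82.3077 W = 0.1104 hp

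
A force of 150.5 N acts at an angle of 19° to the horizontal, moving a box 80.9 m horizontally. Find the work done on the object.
W = F·d·cosθ = (150.5)(80.9)cos(19°) = 11510 J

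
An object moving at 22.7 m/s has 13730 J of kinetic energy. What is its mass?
m = 2·KE/v² = 2·13730/(22.7)² = 53.29 kg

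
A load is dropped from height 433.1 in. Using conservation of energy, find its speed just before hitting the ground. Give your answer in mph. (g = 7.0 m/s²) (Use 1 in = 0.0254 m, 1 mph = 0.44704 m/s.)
Convert to SI: h = 11.0007 m
mgh = ½mv² ⇒ v = √(2gh) = √(2·7.0·11.0007) = 12.4101 m/s = 27.76 mph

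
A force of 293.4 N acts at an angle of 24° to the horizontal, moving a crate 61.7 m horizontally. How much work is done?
W = F·d·cosθ = (293.4)(61.7)cos(24°) = 16540 J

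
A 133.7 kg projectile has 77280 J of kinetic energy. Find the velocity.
v = √(2·KE/m) = √(2·77280/133.7) = 34.0 m/s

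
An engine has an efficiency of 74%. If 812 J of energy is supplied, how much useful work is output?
W_out = η·W_in = 0.74·812 = 600.88 J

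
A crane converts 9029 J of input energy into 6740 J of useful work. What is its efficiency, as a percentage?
η = W_out/W_in = 6740/9029 = 74.65%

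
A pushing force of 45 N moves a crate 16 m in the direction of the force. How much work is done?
W = F·d = (45)(16) = 720.0 J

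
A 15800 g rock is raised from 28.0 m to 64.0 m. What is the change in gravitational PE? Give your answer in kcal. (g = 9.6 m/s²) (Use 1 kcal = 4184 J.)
Convert to SI: m = 15.8 kg, Δh = 36.0 m
ΔPE = mgΔh = (15.8)(9.6)(36.0) = 5460.48 J = 1.305 kcal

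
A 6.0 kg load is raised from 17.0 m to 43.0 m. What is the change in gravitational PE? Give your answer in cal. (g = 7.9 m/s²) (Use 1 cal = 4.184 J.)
ΔPE = mgΔh = (6.0)(7.9)(26.0) = 1232.4 J = 294.6 cal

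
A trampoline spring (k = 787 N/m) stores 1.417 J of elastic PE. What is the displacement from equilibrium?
x = √(2·PE/k) = √(2·1.417/787) = 0.06001 m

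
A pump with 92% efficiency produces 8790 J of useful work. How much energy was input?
W_in = W_out/η = 8790/0.92 = 9554 J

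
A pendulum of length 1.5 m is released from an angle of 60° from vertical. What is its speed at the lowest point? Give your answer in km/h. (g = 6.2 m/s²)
h = L(1 − cosθ) = 1.5(1 − cos60°) = 0.75 m
v = √(2gh) = √(2·6.2·0.75) = 3.04959 m/s = 10.98 km/h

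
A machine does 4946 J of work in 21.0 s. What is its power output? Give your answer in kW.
P = W/t = 4946.0/21.0 = 235.524 W = 0.2355 kW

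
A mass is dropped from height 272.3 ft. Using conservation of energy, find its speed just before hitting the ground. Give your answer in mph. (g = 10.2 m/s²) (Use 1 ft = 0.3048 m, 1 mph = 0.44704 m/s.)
Convert to SI: h = 82.997 m
mgh = ½mv² ⇒ v = √(2gh) = √(2·10.2·82.997) = 41.14778 m/s = 92.04 mph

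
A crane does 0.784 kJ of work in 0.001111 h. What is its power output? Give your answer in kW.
Convert to SI: W = 784.0 J, t = 3.9996 s
P = W/t = 784.0/3.9996 = 196.02 W = 0.196 kW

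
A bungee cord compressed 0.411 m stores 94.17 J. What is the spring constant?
k = 2·PE/x² = 2·94.17/(0.411)² = 1115 N/m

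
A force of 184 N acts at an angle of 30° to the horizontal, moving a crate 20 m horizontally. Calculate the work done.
W = F·d·cosθ = (184)(20)cos(30°) = 3187 J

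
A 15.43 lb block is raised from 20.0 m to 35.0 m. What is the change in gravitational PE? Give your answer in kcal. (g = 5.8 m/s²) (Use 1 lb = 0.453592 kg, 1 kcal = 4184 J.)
Convert to SI: m = 6.99892 kg, Δh = 15.0 m
ΔPE = mgΔh = (6.99892)(5.8)(15.0) = 608.906 J = 0.1455 kcal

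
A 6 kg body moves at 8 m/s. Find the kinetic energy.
KE = ½mv² = ½(6)(8)² = 192.0 J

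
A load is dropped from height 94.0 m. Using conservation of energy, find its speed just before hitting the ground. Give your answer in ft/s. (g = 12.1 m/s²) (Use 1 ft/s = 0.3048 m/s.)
mgh = ½mv² ⇒ v = √(2gh) = √(2·12.1·94.0) = 47.6949 m/s = 156.5 ft/s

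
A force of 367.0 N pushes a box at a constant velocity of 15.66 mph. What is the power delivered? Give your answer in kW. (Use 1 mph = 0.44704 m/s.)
Convert to SI: F = 367.0 N, v = 7.00065 m/s
P = Fv = (367.0)(7.00065) = 2569.24 W = 2.569 kW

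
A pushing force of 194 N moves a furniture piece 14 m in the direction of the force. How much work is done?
W = F·d = (194)(14) = 2716 J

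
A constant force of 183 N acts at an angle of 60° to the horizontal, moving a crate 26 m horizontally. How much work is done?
W = F·d·cosθ = (183)(26)cos(60°) = 2379 J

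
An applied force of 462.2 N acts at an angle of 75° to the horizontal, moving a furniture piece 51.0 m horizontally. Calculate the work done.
W = F·d·cosθ = (462.2)(51.0)cos(75°) = 6101 J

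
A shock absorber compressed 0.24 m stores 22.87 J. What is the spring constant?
k = 2·PE/x² = 2·22.87/(0.24)² = 794.1 N/m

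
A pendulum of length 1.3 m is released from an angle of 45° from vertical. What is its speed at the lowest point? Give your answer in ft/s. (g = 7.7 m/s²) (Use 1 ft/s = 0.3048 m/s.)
h = L(1 − cosθ) = 1.3(1 − cos45°) = 0.380761 m
v = √(2gh) = √(2·7.7·0.380761) = 2.42151 m/s = 7.945 ft/s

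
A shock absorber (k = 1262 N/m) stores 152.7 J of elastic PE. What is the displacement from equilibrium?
x = √(2·PE/k) = √(2·152.7/1262) = 0.4919 m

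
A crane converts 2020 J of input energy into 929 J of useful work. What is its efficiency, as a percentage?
η = W_out/W_in = 929/2020 = 45.99%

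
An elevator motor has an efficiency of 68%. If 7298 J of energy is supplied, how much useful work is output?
W_out = η·W_in = 0.68·7298 = 4962.64 J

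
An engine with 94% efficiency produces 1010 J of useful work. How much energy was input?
W_in = W_out/η = 1010/0.94 = 1074 J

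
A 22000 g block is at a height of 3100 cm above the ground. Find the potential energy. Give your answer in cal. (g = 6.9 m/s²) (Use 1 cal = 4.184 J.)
Convert to SI: m = 22.0 kg, h = 31.0 m
PE = mgh = (22.0)(6.9)(31.0) = 4705.8 J = 1125 cal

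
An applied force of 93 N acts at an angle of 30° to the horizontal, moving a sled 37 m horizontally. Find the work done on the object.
W = F·d·cosθ = (93)(37)cos(30°) = 2980 J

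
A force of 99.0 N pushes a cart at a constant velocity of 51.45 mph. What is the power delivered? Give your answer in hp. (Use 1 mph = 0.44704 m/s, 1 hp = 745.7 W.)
Convert to SI: F = 99.0 N, v = 23.0002 m/s
P = Fv = (99.0)(23.0002) = 2277.02 W = 3.054 hp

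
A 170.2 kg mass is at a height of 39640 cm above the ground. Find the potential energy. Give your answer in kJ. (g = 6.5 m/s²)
Convert to SI: m = 170.2 kg, h = 396.4 m
PE = mgh = (170.2)(6.5)(396.4) = 438537 J = 438.5 kJ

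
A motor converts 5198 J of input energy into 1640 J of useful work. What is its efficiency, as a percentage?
η = W_out/W_in = 1640/5198 = 31.55%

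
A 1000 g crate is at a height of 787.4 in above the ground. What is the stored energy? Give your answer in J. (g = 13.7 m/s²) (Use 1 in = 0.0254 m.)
Convert to SI: m = 1.0 kg, h = 20.0 m
PE = mgh = (1.0)(13.7)(20.0) = 274.0 J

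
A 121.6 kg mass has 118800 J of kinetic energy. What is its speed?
v = √(2·KE/m) = √(2·118800/121.6) = 44.2 m/s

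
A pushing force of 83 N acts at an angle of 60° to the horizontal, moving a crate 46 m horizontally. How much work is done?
W = F·d·cosθ = (83)(46)cos(60°) = 1909 J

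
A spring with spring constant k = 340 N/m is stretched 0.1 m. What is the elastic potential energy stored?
PE = ½kx² = ½(340)(0.1)² = 1.7 J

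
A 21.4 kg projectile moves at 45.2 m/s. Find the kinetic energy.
KE = ½mv² = ½(21.4)(45.2)² = 21860 J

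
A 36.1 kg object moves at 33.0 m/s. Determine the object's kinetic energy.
KE = ½mv² = ½(36.1)(33.0)² = 19660 J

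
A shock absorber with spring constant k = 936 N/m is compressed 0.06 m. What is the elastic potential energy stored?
PE = ½kx² = ½(936)(0.06)² = 1.685 J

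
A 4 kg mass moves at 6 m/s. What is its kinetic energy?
KE = ½mv² = ½(4)(6)² = 72.0 J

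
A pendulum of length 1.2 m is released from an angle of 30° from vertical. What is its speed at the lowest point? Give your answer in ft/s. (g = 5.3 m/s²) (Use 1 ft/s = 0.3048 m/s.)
h = L(1 − cosθ) = 1.2(1 − cos30°) = 0.16077 m
v = √(2gh) = √(2·5.3·0.16077) = 1.30543 m/s = 4.283 ft/s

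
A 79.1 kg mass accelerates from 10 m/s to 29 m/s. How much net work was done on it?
W = ΔKE = ½m(v₂² − v₁²) = ½(79.1)(29² − 10²) = 29306.55 J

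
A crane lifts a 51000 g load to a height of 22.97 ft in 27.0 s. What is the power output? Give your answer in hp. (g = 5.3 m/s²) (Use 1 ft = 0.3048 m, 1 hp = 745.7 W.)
Convert to SI: m = 51.0 kg, h = 7.00126 m, t = 27.0 s
P = mgh/t = (51.0)(5.3)(7.00126)/27.0 = 70.0904 W = 0.09399 hp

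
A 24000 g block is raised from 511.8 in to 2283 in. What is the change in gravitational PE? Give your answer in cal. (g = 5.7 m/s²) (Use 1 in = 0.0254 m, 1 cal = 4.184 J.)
Convert to SI: m = 24.0 kg, Δh = 44.9885 m
ΔPE = mgΔh = (24.0)(5.7)(44.9885) = 6154.42 J = 1471 cal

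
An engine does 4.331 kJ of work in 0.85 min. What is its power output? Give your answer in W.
Convert to SI: W = 4331.0 J, t = 51.0 s
P = W/t = 4331.0/51.0 = 84.92 W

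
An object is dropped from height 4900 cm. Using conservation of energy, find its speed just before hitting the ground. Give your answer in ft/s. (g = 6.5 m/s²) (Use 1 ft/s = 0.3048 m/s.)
Convert to SI: h = 49.0 m
mgh = ½mv² ⇒ v = √(2gh) = √(2·6.5·49.0) = 25.2389 m/s = 82.8 ft/s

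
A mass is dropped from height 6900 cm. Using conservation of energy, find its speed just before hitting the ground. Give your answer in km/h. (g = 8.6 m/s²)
Convert to SI: h = 69.0 m
mgh = ½mv² ⇒ v = √(2gh) = √(2·8.6·69.0) = 34.45 m/s = 124.0 km/h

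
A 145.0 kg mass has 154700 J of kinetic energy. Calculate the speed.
v = √(2·KE/m) = √(2·154700/145.0) = 46.19 m/s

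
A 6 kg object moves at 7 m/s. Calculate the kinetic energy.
KE = ½mv² = ½(6)(7)² = 147.0 J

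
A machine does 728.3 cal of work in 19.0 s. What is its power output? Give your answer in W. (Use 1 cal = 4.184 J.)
Convert to SI: W = 3047.21 J, t = 19.0 s
P = W/t = 3047.21/19.0 = 160.4 W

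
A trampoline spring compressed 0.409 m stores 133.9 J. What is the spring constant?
k = 2·PE/x² = 2·133.9/(0.409)² = 1601 N/m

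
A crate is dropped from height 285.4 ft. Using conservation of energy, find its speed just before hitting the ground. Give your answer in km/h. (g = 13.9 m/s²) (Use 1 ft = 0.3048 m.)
Convert to SI: h = 86.9899 m
mgh = ½mv² ⇒ v = √(2gh) = √(2·13.9·86.9899) = 49.1764 m/s = 177.0 km/h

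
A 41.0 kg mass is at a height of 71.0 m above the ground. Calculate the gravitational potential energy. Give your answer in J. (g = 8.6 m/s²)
PE = mgh = (41.0)(8.6)(71.0) = 25030 J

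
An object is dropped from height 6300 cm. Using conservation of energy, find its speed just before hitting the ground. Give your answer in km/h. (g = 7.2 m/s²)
Convert to SI: h = 63.0 m
mgh = ½mv² ⇒ v = √(2gh) = √(2·7.2·63.0) = 30.1198 m/s = 108.4 km/h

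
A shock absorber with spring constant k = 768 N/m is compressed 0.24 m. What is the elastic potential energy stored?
PE = ½kx² = ½(768)(0.24)² = 22.12 J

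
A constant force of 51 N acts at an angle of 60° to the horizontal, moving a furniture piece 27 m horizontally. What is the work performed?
W = F·d·cosθ = (51)(27)cos(60°) = 688.5 J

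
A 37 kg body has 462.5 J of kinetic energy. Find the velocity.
v = √(2·KE/m) = √(2·462.5/37) = 5.0 m/s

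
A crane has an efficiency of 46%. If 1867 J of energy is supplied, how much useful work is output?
W_out = η·W_in = 0.46·1867 = 858.82 J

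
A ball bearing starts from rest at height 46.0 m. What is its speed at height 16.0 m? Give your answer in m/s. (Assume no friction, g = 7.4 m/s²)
mgh₁ = mgh₂ + ½mv² ⇒ v = √(2g(h₁−h₂)) = √(2·7.4·30.0) = 21.07 m/s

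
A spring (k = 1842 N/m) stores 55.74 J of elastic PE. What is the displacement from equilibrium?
x = √(2·PE/k) = √(2·55.74/1842) = 0.246 m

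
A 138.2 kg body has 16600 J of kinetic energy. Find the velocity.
v = √(2·KE/m) = √(2·16600/138.2) = 15.5 m/s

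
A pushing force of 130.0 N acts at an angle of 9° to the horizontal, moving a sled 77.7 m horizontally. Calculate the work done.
W = F·d·cosθ = (130.0)(77.7)cos(9°) = 9977 J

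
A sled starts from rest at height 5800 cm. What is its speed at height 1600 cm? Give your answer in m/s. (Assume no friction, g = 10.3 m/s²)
Convert to SI: h₁−h₂ = 42.0 m
mgh₁ = mgh₂ + ½mv² ⇒ v = √(2g(h₁−h₂)) = √(2·10.3·42.0) = 29.41 m/s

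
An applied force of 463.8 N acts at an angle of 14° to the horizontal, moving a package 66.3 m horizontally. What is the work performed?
W = F·d·cosθ = (463.8)(66.3)cos(14°) = 29840 J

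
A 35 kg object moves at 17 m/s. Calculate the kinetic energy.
KE = ½mv² = ½(35)(17)² = 5057.5 J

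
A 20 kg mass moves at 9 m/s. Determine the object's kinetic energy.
KE = ½mv² = ½(20)(9)² = 810.0 J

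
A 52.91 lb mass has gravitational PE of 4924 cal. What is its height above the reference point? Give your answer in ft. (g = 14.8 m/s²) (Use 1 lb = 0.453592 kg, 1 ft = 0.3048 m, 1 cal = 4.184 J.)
Convert to SI: m = 23.9996 kg, PE = 20602.0 J
h = PE/(mg) = 20602.0/(23.9996·14.8) = 58.0023 m = 190.3 ft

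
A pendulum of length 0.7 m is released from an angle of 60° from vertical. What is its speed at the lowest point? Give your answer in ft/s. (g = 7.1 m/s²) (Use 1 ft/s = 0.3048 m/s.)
h = L(1 − cosθ) = 0.7(1 − cos60°) = 0.35 m
v = √(2gh) = √(2·7.1·0.35) = 2.22935 m/s = 7.314 ft/s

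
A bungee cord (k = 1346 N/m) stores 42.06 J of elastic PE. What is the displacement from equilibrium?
x = √(2·PE/k) = √(2·42.06/1346) = 0.25 m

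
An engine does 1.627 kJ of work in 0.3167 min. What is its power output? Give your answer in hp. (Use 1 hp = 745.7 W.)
Convert to SI: W = 1627.0 J, t = 19.002 s
P = W/t = 1627.0/19.002 = 85.6226 W = 0.1148 hp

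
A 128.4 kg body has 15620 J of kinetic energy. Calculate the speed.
v = √(2·KE/m) = √(2·15620/128.4) = 15.6 m/s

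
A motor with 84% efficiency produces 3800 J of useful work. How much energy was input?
W_in = W_out/η = 3800/0.84 = 4524 J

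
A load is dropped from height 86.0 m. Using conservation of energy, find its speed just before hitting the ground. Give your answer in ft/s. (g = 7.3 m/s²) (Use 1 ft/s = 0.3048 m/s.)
mgh = ½mv² ⇒ v = √(2gh) = √(2·7.3·86.0) = 35.4344 m/s = 116.3 ft/s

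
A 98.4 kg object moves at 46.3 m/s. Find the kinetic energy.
KE = ½mv² = ½(98.4)(46.3)² = 105500 J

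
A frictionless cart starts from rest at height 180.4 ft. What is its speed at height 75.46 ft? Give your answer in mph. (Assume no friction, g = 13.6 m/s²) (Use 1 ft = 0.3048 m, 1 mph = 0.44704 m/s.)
Convert to SI: h₁−h₂ = 31.9857 m
mgh₁ = mgh₂ + ½mv² ⇒ v = √(2g(h₁−h₂)) = √(2·13.6·31.9857) = 29.496 m/s = 65.98 mph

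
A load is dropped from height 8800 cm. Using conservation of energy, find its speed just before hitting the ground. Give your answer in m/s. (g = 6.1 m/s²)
Convert to SI: h = 88.0 m
mgh = ½mv² ⇒ v = √(2gh) = √(2·6.1·88.0) = 32.77 m/s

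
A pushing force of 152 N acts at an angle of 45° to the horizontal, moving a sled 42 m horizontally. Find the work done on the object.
W = F·d·cosθ = (152)(42)cos(45°) = 4514 J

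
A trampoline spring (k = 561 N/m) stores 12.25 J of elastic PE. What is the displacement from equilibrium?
x = √(2·PE/k) = √(2·12.25/561) = 0.209 m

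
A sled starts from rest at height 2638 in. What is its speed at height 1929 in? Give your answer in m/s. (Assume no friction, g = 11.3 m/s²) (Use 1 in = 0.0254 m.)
Convert to SI: h₁−h₂ = 18.0086 m
mgh₁ = mgh₂ + ½mv² ⇒ v = √(2g(h₁−h₂)) = √(2·11.3·18.0086) = 20.17 m/s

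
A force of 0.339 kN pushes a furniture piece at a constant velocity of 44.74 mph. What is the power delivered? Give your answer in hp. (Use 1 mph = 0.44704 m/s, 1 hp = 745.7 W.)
Convert to SI: F = 339.0 N, v = 20.0006 m/s
P = Fv = (339.0)(20.0006) = 6780.19 W = 9.092 hp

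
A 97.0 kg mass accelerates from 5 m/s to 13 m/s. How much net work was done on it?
W = ΔKE = ½m(v₂² − v₁²) = ½(97.0)(13² − 5²) = 6984.0 J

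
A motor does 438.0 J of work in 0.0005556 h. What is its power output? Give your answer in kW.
Convert to SI: W = 438.0 J, t = 2.00016 s
P = W/t = 438.0/2.00016 = 218.982 W = 0.219 kW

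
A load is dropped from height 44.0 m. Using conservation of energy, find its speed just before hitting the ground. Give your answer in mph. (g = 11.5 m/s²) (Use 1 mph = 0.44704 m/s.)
mgh = ½mv² ⇒ v = √(2gh) = √(2·11.5·44.0) = 31.8119 m/s = 71.16 mph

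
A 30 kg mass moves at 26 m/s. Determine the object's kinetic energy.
KE = ½mv² = ½(30)(26)² = 10140.0 J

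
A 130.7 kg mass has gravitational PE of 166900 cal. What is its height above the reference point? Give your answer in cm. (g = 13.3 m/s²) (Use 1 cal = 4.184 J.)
Convert to SI: m = 130.7 kg, PE = 698310 J
h = PE/(mg) = 698310/(130.7·13.3) = 401.718 m = 40170 cm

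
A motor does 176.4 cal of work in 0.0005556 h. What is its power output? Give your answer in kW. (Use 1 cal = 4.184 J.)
Convert to SI: W = 738.058 J, t = 2.00016 s
P = W/t = 738.058/2.00016 = 368.999 W = 0.369 kW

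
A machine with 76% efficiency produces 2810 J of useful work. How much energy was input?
W_in = W_out/η = 2810/0.76 = 3697 J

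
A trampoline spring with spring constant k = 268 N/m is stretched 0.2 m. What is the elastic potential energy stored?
PE = ½kx² = ½(268)(0.2)² = 5.36 J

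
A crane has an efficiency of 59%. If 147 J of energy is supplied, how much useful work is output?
W_out = η·W_in = 0.59·147 = 86.73 J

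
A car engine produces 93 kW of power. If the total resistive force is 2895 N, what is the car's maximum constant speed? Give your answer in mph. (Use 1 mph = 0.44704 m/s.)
P = Fv ⇒ v = P/F = 93000 W/2895.0 N = 32.1244 m/s = 71.86 mph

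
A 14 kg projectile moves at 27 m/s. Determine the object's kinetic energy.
KE = ½mv² = ½(14)(27)² = 5103.0 J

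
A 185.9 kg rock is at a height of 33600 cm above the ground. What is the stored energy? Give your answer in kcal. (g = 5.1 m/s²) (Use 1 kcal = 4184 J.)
Convert to SI: m = 185.9 kg, h = 336.0 m
PE = mgh = (185.9)(5.1)(336.0) = 318558 J = 76.14 kcal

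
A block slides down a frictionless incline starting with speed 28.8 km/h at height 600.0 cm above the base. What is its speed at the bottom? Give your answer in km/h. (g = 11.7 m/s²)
Convert to SI: v₀ = 8.0 m/s, h = 6.0 m
½mv₀² + mgh = ½mv² ⇒ v = √(v₀² + 2gh) = √(8.0² + 2·11.7·6.0) = 14.2969 m/s = 51.47 km/h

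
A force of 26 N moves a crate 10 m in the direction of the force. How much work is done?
W = F·d = (26)(10) = 260.0 J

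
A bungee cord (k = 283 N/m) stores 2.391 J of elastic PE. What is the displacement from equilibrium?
x = √(2·PE/k) = √(2·2.391/283) = 0.13 m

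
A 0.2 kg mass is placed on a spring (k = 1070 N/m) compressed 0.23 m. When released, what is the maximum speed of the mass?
½kx² = ½mv² ⇒ v = x√(k/m) = (0.23)√(1070/0.2) = 16.82 m/s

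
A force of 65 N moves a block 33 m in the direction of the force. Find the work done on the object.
W = F·d = (65)(33) = 2145 J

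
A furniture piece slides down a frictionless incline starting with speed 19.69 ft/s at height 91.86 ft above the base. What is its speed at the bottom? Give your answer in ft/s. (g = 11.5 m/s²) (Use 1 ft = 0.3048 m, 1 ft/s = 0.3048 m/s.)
Convert to SI: v₀ = 6.00151 m/s, h = 27.9989 m
½mv₀² + mgh = ½mv² ⇒ v = √(v₀² + 2gh) = √(6.00151² + 2·11.5·27.9989) = 26.0767 m/s = 85.55 ft/s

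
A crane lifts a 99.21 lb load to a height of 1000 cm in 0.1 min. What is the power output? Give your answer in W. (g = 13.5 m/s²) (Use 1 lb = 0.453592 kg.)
Convert to SI: m = 45.0009 kg, h = 10.0 m, t = 6.0 s
P = mgh/t = (45.0009)(13.5)(10.0)/6.0 = 1013 W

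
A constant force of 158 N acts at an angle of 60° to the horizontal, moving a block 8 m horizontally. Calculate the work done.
W = F·d·cosθ = (158)(8)cos(60°) = 632.0 J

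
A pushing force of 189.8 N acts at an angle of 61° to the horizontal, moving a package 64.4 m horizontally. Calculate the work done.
W = F·d·cosθ = (189.8)(64.4)cos(61°) = 5926 J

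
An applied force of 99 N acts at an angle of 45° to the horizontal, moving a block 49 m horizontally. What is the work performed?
W = F·d·cosθ = (99)(49)cos(45°) = 3430 J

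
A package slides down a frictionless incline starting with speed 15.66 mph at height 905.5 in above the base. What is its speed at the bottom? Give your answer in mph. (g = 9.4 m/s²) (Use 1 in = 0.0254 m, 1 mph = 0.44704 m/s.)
Convert to SI: v₀ = 7.00065 m/s, h = 22.9997 m
½mv₀² + mgh = ½mv² ⇒ v = √(v₀² + 2gh) = √(7.00065² + 2·9.4·22.9997) = 21.9409 m/s = 49.08 mph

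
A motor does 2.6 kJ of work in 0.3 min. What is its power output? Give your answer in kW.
Convert to SI: W = 2600.0 J, t = 18.0 s
P = W/t = 2600.0/18.0 = 144.444 W = 0.1444 kW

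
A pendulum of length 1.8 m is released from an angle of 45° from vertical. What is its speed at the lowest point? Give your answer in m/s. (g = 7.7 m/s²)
h = L(1 − cosθ) = 1.8(1 − cos45°) = 0.527208 m
v = √(2gh) = √(2·7.7·0.527208) = 2.849 m/s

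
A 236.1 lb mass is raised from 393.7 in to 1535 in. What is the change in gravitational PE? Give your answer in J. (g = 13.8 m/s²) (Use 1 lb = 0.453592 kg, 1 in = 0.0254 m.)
Convert to SI: m = 107.093 kg, Δh = 28.989 m
ΔPE = mgΔh = (107.093)(13.8)(28.989) = 42840 J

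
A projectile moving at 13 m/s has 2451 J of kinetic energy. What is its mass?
m = 2·KE/v² = 2·2451/(13)² = 29.01 kg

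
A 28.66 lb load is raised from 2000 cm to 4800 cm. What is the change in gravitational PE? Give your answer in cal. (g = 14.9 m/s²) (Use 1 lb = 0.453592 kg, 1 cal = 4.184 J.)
Convert to SI: m = 12.9999 kg, Δh = 28.0 m
ΔPE = mgΔh = (12.9999)(14.9)(28.0) = 5423.58 J = 1296 cal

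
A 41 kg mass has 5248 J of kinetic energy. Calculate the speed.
v = √(2·KE/m) = √(2·5248/41) = 16.0 m/s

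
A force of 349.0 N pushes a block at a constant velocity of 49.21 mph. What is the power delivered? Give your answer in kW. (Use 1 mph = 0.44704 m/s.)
Convert to SI: F = 349.0 N, v = 21.9988 m/s
P = Fv = (349.0)(21.9988) = 7677.59 W = 7.678 kW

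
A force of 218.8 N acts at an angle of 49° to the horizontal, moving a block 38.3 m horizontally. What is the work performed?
W = F·d·cosθ = (218.8)(38.3)cos(49°) = 5498 J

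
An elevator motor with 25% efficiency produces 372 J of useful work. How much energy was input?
W_in = W_out/η = 372/0.25 = 1488 J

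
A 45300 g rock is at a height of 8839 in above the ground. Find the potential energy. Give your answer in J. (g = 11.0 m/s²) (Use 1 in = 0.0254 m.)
Convert to SI: m = 45.3 kg, h = 224.511 m
PE = mgh = (45.3)(11.0)(224.511) = 111900 J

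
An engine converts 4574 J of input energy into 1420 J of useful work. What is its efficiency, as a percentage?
η = W_out/W_in = 1420/4574 = 31.05%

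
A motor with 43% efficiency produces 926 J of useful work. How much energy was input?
W_in = W_out/η = 926/0.43 = 2153 J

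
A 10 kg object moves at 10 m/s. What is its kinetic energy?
KE = ½mv² = ½(10)(10)² = 500.0 J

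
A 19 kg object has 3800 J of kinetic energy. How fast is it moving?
v = √(2·KE/m) = √(2·3800/19) = 20.0 m/s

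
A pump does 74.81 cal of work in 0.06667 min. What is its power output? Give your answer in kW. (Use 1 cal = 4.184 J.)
Convert to SI: W = 313.005 J, t = 4.0002 s
P = W/t = 313.005/4.0002 = 78.2473 W = 0.07825 kW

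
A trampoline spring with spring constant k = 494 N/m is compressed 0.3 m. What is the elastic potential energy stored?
PE = ½kx² = ½(494)(0.3)² = 22.23 J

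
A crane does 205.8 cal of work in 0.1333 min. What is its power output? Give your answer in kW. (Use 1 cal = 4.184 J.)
Convert to SI: W = 861.067 J, t = 7.998 s
P = W/t = 861.067/7.998 = 107.66 W = 0.1077 kW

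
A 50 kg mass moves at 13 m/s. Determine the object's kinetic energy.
KE = ½mv² = ½(50)(13)² = 4225.0 J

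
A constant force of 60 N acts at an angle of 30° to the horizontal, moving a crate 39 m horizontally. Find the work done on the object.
W = F·d·cosθ = (60)(39)cos(30°) = 2026 J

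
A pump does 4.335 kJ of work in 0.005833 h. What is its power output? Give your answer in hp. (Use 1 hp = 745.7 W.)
Convert to SI: W = 4335.0 J, t = 20.9988 s
P = W/t = 4335.0/20.9988 = 206.44 W = 0.2768 hp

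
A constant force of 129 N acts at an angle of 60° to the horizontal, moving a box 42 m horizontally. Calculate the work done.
W = F·d·cosθ = (129)(42)cos(60°) = 2709 J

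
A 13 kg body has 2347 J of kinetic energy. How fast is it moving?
v = √(2·KE/m) = √(2·2347/13) = 19.0 m/s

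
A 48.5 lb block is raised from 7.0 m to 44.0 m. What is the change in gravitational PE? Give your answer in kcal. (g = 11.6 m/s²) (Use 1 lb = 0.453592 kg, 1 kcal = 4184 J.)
Convert to SI: m = 21.9992 kg, Δh = 37.0 m
ΔPE = mgΔh = (21.9992)(11.6)(37.0) = 9442.06 J = 2.257 kcal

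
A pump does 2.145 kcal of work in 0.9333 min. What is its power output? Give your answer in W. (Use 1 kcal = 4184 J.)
Convert to SI: W = 8974.68 J, t = 55.998 s
P = W/t = 8974.68/55.998 = 160.3 W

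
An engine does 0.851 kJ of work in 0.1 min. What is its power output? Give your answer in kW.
Convert to SI: W = 851.0 J, t = 6.0 s
P = W/t = 851.0/6.0 = 141.833 W = 0.1418 kW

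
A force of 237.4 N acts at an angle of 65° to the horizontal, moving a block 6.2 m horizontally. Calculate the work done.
W = F·d·cosθ = (237.4)(6.2)cos(65°) = 622.0 J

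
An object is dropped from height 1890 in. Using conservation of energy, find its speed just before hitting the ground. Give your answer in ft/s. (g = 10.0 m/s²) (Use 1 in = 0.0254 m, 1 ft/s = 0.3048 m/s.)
Convert to SI: h = 48.006 m
mgh = ½mv² ⇒ v = √(2gh) = √(2·10.0·48.006) = 30.9858 m/s = 101.7 ft/s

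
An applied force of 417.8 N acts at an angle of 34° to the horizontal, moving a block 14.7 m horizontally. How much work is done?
W = F·d·cosθ = (417.8)(14.7)cos(34°) = 5092 J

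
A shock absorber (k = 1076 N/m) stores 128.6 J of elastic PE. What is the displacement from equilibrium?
x = √(2·PE/k) = √(2·128.6/1076) = 0.4889 m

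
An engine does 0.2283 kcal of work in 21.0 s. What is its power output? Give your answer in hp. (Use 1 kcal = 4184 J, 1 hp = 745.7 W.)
Convert to SI: W = 955.207 J, t = 21.0 s
P = W/t = 955.207/21.0 = 45.4861 W = 0.061 hp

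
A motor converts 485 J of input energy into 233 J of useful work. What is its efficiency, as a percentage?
η = W_out/W_in = 233/485 = 48.04%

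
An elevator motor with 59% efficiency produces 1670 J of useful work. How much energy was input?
W_in = W_out/η = 1670/0.59 = 2831 J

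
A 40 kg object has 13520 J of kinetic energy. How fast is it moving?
v = √(2·KE/m) = √(2·13520/40) = 26.0 m/s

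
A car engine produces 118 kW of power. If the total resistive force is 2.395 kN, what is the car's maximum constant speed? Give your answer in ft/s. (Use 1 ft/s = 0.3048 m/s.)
Convert to SI: F = 2395.0 N
P = Fv ⇒ v = P/F = 118000 W/2395.0 N = 49.2693 m/s = 161.6 ft/s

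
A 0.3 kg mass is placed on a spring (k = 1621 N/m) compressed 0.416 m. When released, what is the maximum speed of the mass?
½kx² = ½mv² ⇒ v = x√(k/m) = (0.416)√(1621/0.3) = 30.58 m/s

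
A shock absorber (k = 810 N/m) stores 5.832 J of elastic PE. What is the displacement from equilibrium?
x = √(2·PE/k) = √(2·5.832/810) = 0.12 m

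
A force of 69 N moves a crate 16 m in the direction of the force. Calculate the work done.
W = F·d = (69)(16) = 1104 J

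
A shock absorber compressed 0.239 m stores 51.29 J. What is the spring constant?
k = 2·PE/x² = 2·51.29/(0.239)² = 1796 N/m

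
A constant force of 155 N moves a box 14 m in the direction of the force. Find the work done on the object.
W = F·d = (155)(14) = 2170 J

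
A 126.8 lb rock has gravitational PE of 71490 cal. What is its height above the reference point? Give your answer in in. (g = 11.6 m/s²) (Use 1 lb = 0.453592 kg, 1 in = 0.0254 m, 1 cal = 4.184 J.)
Convert to SI: m = 57.5155 kg, PE = 299114 J
h = PE/(mg) = 299114/(57.5155·11.6) = 448.326 m = 17650 in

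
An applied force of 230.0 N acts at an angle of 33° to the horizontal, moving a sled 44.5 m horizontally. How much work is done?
W = F·d·cosθ = (230.0)(44.5)cos(33°) = 8584 J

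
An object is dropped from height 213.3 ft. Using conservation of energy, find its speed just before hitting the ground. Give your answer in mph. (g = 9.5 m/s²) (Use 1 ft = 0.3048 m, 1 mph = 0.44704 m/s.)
Convert to SI: h = 65.0138 m
mgh = ½mv² ⇒ v = √(2gh) = √(2·9.5·65.0138) = 35.1463 m/s = 78.62 mph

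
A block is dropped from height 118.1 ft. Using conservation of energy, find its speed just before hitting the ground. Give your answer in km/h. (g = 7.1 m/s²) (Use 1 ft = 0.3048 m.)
Convert to SI: h = 35.9969 m
mgh = ½mv² ⇒ v = √(2gh) = √(2·7.1·35.9969) = 22.6088 m/s = 81.39 km/h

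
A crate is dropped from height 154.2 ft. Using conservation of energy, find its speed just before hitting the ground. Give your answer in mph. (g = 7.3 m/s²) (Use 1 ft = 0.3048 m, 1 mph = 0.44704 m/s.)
Convert to SI: h = 47.0002 m
mgh = ½mv² ⇒ v = √(2gh) = √(2·7.3·47.0002) = 26.1955 m/s = 58.6 mph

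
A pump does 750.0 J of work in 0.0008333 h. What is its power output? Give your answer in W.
Convert to SI: W = 750.0 J, t = 2.99988 s
P = W/t = 750.0/2.99988 = 250.0 W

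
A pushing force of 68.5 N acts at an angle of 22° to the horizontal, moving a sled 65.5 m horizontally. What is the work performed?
W = F·d·cosθ = (68.5)(65.5)cos(22°) = 4160 J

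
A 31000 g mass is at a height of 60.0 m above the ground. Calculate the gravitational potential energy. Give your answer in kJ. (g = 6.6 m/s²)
Convert to SI: m = 31.0 kg, h = 60.0 m
PE = mgh = (31.0)(6.6)(60.0) = 12276.0 J = 12.28 kJ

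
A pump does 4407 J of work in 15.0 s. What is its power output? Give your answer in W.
P = W/t = 4407.0/15.0 = 293.8 W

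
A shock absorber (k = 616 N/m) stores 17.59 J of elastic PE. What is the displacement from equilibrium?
x = √(2·PE/k) = √(2·17.59/616) = 0.239 m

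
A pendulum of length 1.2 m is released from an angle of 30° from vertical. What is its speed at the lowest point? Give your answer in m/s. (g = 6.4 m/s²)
h = L(1 − cosθ) = 1.2(1 − cos30°) = 0.16077 m
v = √(2gh) = √(2·6.4·0.16077) = 1.435 m/s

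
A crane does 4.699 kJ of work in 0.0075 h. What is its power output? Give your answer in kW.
Convert to SI: W = 4699.0 J, t = 27.0 s
P = W/t = 4699.0/27.0 = 174.037 W = 0.174 kW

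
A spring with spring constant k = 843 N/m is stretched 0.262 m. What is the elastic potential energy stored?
PE = ½kx² = ½(843)(0.262)² = 28.93 J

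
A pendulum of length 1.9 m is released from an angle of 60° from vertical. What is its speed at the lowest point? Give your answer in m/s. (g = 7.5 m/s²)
h = L(1 − cosθ) = 1.9(1 − cos60°) = 0.95 m
v = √(2gh) = √(2·7.5·0.95) = 3.775 m/s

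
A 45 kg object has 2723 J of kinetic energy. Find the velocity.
v = √(2·KE/m) = √(2·2723/45) = 11.0 m/s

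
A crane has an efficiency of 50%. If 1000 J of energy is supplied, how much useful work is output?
W_out = η·W_in = 0.5·1000 = 500.0 J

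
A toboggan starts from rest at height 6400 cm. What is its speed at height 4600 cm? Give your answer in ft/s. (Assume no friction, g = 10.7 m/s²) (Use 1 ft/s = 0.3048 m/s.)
Convert to SI: h₁−h₂ = 18.0 m
mgh₁ = mgh₂ + ½mv² ⇒ v = √(2g(h₁−h₂)) = √(2·10.7·18.0) = 19.6265 m/s = 64.39 ft/s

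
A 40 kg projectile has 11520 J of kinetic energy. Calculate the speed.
v = √(2·KE/m) = √(2·11520/40) = 24.0 m/s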